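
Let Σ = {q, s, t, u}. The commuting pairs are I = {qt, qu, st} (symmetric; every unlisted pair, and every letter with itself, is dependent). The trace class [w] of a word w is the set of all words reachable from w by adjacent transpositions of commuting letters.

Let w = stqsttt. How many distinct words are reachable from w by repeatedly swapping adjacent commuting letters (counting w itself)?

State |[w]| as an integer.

35

piece 0:s — minimal
piece 1:t — minimal
piece 2:q rests on {0:s}
piece 3:s rests on {2:q}
piece 4:t rests on {1:t}
piece 5:t rests on {4:t}
piece 6:t rests on {5:t}
minimal pieces: {0:s, 1:t}
ways to finish when only these pieces remain (= sum over removing one remaining piece with nothing left below it):
  1 left: {3}→1  {6}→1
  2 left: {2,3}→1  {3,6}→2  {5,6}→1
  3 left: {0,2,3}→1  {2,3,6}→3  {3,5,6}→3  {4,5,6}→1
  4 left: {0,2,3,6}→4  {1,4,5,6}→1  {2,3,5,6}→6  {3,4,5,6}→4
  5 left: {0,2,3,5,6}→10  {1,3,4,5,6}→5  {2,3,4,5,6}→10
  placing 0:s first → 15 extensions
  placing 1:t first → 20 extensions
total linear extensions = 35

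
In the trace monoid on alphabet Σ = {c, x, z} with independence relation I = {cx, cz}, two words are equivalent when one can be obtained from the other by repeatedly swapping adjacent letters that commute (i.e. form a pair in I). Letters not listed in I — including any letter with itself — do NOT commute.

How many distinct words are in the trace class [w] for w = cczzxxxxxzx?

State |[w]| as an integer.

55

piece 0:c — minimal
piece 1:c rests on {0:c}
piece 2:z — minimal
piece 3:z rests on {2:z}
piece 4:x rests on {3:z}
piece 5:x rests on {4:x}
piece 6:x rests on {5:x}
piece 7:x rests on {6:x}
piece 8:x rests on {7:x}
piece 9:z rests on {8:x}
piece 10:x rests on {9:z}
minimal pieces: {0:c, 2:z}
ways to finish when only these pieces remain (= sum over removing one remaining piece with nothing left below it):
  1 left: {1}→1  {10}→1
  2 left: {0,1}→1  {1,10}→2  {9,10}→1
  3 left: {0,1,10}→3  {1,9,10}→3  {8,9,10}→1
  4 left: {0,1,9,10}→6  {1,8,9,10}→4  {7,8,9,10}→1
  5 left: {0,1,8,9,10}→10  {1,7,8,9,10}→5  {6,7,8,9,10}→1
  6 left: {0,1,7,8,9,10}→15  {1,6,7,8,9,10}→6  {5,6,7,8,9,10}→1
  7 left: {0,1,6,7,8,9,10}→21  {1,5,6,7,8,9,10}→7  {4,5,6,7,8,9,10}→1
  8 left: {0,1,5,6,7,8,9,10}→28  {1,4,5,6,7,8,9,10}→8  {3,4,5,6,7,8,9,10}→1
  9 left: {0,1,4,5,6,7,8,9,10}→36  {1,3,4,5,6,7,8,9,10}→9  {2,3,4,5,6,7,8,9,10}→1
  placing 0:c first → 10 extensions
  placing 2:z first → 45 extensions
total linear extensions = 55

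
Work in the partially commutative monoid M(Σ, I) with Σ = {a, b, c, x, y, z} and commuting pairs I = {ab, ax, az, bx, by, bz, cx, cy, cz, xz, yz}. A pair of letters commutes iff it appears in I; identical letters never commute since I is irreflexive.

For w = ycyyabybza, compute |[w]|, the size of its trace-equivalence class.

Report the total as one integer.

drop 0:y onto floor
drop 1:c onto floor
drop 2:y onto {0:y}
drop 3:y onto {2:y}
drop 4:a onto {1:c, 3:y}
drop 5:b onto {1:c}
drop 6:y onto {4:a}
drop 7:b onto {5:b}
drop 8:z onto floor
drop 9:a onto {6:y}
ground layer = {0:y, 1:c, 8:z}
drop-orders for the pieces not yet dropped (sum over which currently-grounded one goes next):
  1 to go: {7} 1  {8} 1  {9} 1
  2 to go: {5,7} 1  {6,9} 1  {7,8} 2  {7,9} 2  {8,9} 2
  3 to go: {4,6,9} 1  {5,7,8} 3  {5,7,9} 3  {6,7,9} 3  {6,8,9} 3  {7,8,9} 6
  4 to go: {3,4,6,9} 1  {4,6,7,9} 4  {4,6,8,9} 4  {5,6,7,9} 6  {5,7,8,9} 12  {6,7,8,9} 12
  5 to go: {2,3,4,6,9} 1  {3,4,6,7,9} 5  {3,4,6,8,9} 5  {4,5,6,7,9} 10  {4,6,7,8,9} 20  {5,6,7,8,9} 30
  6 to go: {0,2,3,4,6,9} 1  {1,4,5,6,7,9} 10  {2,3,4,6,7,9} 6  {2,3,4,6,8,9} 6  {3,4,5,6,7,9} 15  {3,4,6,7,8,9} 30  {4,5,6,7,8,9} 60
  7 to go: {0,2,3,4,6,7,9} 7  {0,2,3,4,6,8,9} 7  {1,3,4,5,6,7,9} 25  {1,4,5,6,7,8,9} 70  {2,3,4,5,6,7,9} 21  {2,3,4,6,7,8,9} 42  {3,4,5,6,7,8,9} 105
  8 to go: {0,2,3,4,5,6,7,9} 28  {0,2,3,4,6,7,8,9} 56  {1,2,3,4,5,6,7,9} 46  {1,3,4,5,6,7,8,9} 200  {2,3,4,5,6,7,8,9} 168
  if 0:y drops first: 414 orders
  if 1:c drops first: 252 orders
  if 8:z drops first: 74 orders
heap linearizations: 740

740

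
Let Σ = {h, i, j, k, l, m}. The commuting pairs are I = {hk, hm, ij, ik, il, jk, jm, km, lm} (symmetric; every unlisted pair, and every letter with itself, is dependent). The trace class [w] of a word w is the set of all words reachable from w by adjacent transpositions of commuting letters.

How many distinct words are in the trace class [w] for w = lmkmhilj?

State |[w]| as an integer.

98

0(l) covers ∅
1(m) covers ∅
2(k) covers 0:l
3(m) covers 1:m
4(h) covers 0:l
5(i) covers 3:m, 4:h
6(l) covers 2:k, 4:h
7(j) covers 6:l
floor of heap: 0:l, 1:m
completions by unplaced set U, small U first (add the entries for U minus each lowest piece of U):
  |U|=1: {5}:1  {7}:1
  |U|=2: {3,5}:1  {5,7}:2  {6,7}:1
  |U|=3: {1,3,5}:1  {2,6,7}:1  {3,5,7}:3  {5,6,7}:3
  |U|=4: {1,3,5,7}:4  {2,5,6,7}:4  {3,5,6,7}:6  {4,5,6,7}:3
  |U|=5: {1,3,5,6,7}:10  {2,3,5,6,7}:10  {2,4,5,6,7}:7  {3,4,5,6,7}:9
  |U|=6: {0,2,4,5,6,7}:7  {1,2,3,5,6,7}:20  {1,3,4,5,6,7}:19  {2,3,4,5,6,7}:26
  start at 0(l): 65
  start at 1(m): 33
sum over floor = 98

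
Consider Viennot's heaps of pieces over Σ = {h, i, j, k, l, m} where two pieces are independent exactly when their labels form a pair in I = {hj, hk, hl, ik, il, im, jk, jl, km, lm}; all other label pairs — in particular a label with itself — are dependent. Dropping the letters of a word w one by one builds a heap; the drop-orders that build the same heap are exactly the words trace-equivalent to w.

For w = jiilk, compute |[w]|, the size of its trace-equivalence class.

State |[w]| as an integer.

piece 0:j — minimal
piece 1:i rests on {0:j}
piece 2:i rests on {1:i}
piece 3:l — minimal
piece 4:k rests on {3:l}
minimal pieces: {0:j, 3:l}
ways to finish when only these pieces remain (= sum over removing one remaining piece with nothing left below it):
  1 left: {2}→1  {4}→1
  2 left: {1,2}→1  {2,4}→2  {3,4}→1
  3 left: {0,1,2}→1  {1,2,4}→3  {2,3,4}→3
  placing 0:j first → 6 extensions
  placing 3:l first → 4 extensions
total linear extensions = 10

10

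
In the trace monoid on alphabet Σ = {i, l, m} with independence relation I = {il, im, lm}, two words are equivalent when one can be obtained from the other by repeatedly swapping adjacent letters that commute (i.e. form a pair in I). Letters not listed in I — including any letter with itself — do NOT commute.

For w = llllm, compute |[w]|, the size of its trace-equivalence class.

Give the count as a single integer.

5

0(l) covers ∅
1(l) covers 0:l
2(l) covers 1:l
3(l) covers 2:l
4(m) covers ∅
floor of heap: 0:l, 4:m
completions by unplaced set U, small U first (add the entries for U minus each lowest piece of U):
  |U|=1: {3}:1  {4}:1
  |U|=2: {2,3}:1  {3,4}:2
  |U|=3: {1,2,3}:1  {2,3,4}:3
  start at 0(l): 4
  start at 4(m): 1
sum over floor = 5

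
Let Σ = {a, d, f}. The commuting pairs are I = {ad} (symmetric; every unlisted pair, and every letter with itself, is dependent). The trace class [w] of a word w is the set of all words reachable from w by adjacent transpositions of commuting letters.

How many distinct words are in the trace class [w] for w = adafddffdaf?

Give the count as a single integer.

6

drop 0:a onto floor
drop 1:d onto floor
drop 2:a onto {0:a}
drop 3:f onto {1:d, 2:a}
drop 4:d onto {3:f}
drop 5:d onto {4:d}
drop 6:f onto {5:d}
drop 7:f onto {6:f}
drop 8:d onto {7:f}
drop 9:a onto {7:f}
drop 10:f onto {8:d, 9:a}
ground layer = {0:a, 1:d}
drop-orders for the pieces not yet dropped (sum over which currently-grounded one goes next):
  1 to go: {10} 1
  2 to go: {8,10} 1  {9,10} 1
  3 to go: {8,9,10} 2
  4 to go: {7,8,9,10} 2
  5 to go: {6,7,8,9,10} 2
  6 to go: {5,6,7,8,9,10} 2
  7 to go: {4,5,6,7,8,9,10} 2
  8 to go: {3,4,5,6,7,8,9,10} 2
  9 to go: {1,3,4,5,6,7,8,9,10} 2  {2,3,4,5,6,7,8,9,10} 2
  if 0:a drops first: 4 orders
  if 1:d drops first: 2 orders
heap linearizations: 6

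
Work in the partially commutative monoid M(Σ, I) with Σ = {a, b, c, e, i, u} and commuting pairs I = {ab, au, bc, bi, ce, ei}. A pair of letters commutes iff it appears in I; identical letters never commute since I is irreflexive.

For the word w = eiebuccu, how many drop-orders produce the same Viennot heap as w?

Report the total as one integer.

4

piece 0:e — minimal
piece 1:i — minimal
piece 2:e rests on {0:e}
piece 3:b rests on {2:e}
piece 4:u rests on {1:i, 3:b}
piece 5:c rests on {4:u}
piece 6:c rests on {5:c}
piece 7:u rests on {6:c}
minimal pieces: {0:e, 1:i}
ways to finish when only these pieces remain (= sum over removing one remaining piece with nothing left below it):
  1 left: {7}→1
  2 left: {6,7}→1
  3 left: {5,6,7}→1
  4 left: {4,5,6,7}→1
  5 left: {1,4,5,6,7}→1  {3,4,5,6,7}→1
  6 left: {1,3,4,5,6,7}→2  {2,3,4,5,6,7}→1
  placing 0:e first → 3 extensions
  placing 1:i first → 1 extensions
total linear extensions = 4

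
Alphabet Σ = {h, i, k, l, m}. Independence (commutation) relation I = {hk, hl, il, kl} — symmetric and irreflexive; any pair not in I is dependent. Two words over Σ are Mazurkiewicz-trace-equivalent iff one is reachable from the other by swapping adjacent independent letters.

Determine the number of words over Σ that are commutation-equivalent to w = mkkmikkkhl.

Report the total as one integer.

24

#0=m has no predecessor
#1=k depends on [0:m]
#2=k depends on [1:k]
#3=m depends on [2:k]
#4=i depends on [3:m]
#5=k depends on [4:i]
#6=k depends on [5:k]
#7=k depends on [6:k]
#8=h depends on [4:i]
#9=l depends on [3:m]
sources: [0:m]
N(rest) = Σ N(rest − s) over sources s of rest; N(one piece) = 1:
  size 1 → [7]=1  [8]=1  [9]=1
  size 2 → [6,7]=1  [7,8]=2  [7,9]=2  [8,9]=2
  size 3 → [5,6,7]=1  [6,7,8]=3  [6,7,9]=3  [7,8,9]=6
  size 4 → [5,6,7,8]=4  [5,6,7,9]=4  [6,7,8,9]=12
  size 5 → [4,5,6,7,8]=4  [5,6,7,8,9]=20
  size 6 → [4,5,6,7,8,9]=24
  size 7 → [3,4,5,6,7,8,9]=24
  size 8 → [2,3,4,5,6,7,8,9]=24
  first=0(m) contributes 24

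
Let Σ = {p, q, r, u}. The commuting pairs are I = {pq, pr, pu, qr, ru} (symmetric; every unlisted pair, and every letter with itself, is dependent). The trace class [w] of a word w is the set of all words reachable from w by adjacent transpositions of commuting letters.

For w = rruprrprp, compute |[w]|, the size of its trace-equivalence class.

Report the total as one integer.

504

piece 0:r — minimal
piece 1:r rests on {0:r}
piece 2:u — minimal
piece 3:p — minimal
piece 4:r rests on {1:r}
piece 5:r rests on {4:r}
piece 6:p rests on {3:p}
piece 7:r rests on {5:r}
piece 8:p rests on {6:p}
minimal pieces: {0:r, 2:u, 3:p}
ways to finish when only these pieces remain (= sum over removing one remaining piece with nothing left below it):
  1 left: {2}→1  {7}→1  {8}→1
  2 left: {2,7}→2  {2,8}→2  {5,7}→1  {6,8}→1  {7,8}→2
  3 left: {2,5,7}→3  {2,6,8}→3  {2,7,8}→6  {3,6,8}→1  {4,5,7}→1  {5,7,8}→3  {6,7,8}→3
  4 left: {1,4,5,7}→1  {2,3,6,8}→4  {2,4,5,7}→4  {2,5,7,8}→12  {2,6,7,8}→12  {3,6,7,8}→4  {4,5,7,8}→4  {5,6,7,8}→6
  5 left: {0,1,4,5,7}→1  {1,2,4,5,7}→5  {1,4,5,7,8}→5  {2,3,6,7,8}→20  {2,4,5,7,8}→20  {2,5,6,7,8}→30  {3,5,6,7,8}→10  {4,5,6,7,8}→10
  6 left: {0,1,2,4,5,7}→6  {0,1,4,5,7,8}→6  {1,2,4,5,7,8}→30  {1,4,5,6,7,8}→15  {2,3,5,6,7,8}→60  {2,4,5,6,7,8}→60  {3,4,5,6,7,8}→20
  7 left: {0,1,2,4,5,7,8}→42  {0,1,4,5,6,7,8}→21  {1,2,4,5,6,7,8}→105  {1,3,4,5,6,7,8}→35  {2,3,4,5,6,7,8}→140
  placing 0:r first → 280 extensions
  placing 2:u first → 56 extensions
  placing 3:p first → 168 extensions
total linear extensions = 504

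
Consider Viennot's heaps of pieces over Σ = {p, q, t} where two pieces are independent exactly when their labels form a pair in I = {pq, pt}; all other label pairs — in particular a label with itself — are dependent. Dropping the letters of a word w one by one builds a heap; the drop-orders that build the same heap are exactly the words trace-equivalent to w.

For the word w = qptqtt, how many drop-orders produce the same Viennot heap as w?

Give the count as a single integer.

6

#0=q has no predecessor
#1=p has no predecessor
#2=t depends on [0:q]
#3=q depends on [2:t]
#4=t depends on [3:q]
#5=t depends on [4:t]
sources: [0:q, 1:p]
N(rest) = Σ N(rest − s) over sources s of rest; N(one piece) = 1:
  size 1 → [1]=1  [5]=1
  size 2 → [1,5]=2  [4,5]=1
  size 3 → [1,4,5]=3  [3,4,5]=1
  size 4 → [1,3,4,5]=4  [2,3,4,5]=1
  first=0(q) contributes 5
  first=1(p) contributes 1
|[w]| = 6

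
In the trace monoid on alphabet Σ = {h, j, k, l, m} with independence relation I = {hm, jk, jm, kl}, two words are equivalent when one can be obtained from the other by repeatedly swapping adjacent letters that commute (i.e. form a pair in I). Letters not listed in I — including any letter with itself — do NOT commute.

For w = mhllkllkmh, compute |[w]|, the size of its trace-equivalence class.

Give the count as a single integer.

piece 0:m — minimal
piece 1:h — minimal
piece 2:l rests on {0:m, 1:h}
piece 3:l rests on {2:l}
piece 4:k rests on {0:m, 1:h}
piece 5:l rests on {3:l}
piece 6:l rests on {5:l}
piece 7:k rests on {4:k}
piece 8:m rests on {6:l, 7:k}
piece 9:h rests on {6:l, 7:k}
minimal pieces: {0:m, 1:h}
ways to finish when only these pieces remain (= sum over removing one remaining piece with nothing left below it):
  1 left: {8}→1  {9}→1
  2 left: {8,9}→2
  3 left: {6,8,9}→2  {7,8,9}→2
  4 left: {4,7,8,9}→2  {5,6,8,9}→2  {6,7,8,9}→4
  5 left: {3,5,6,8,9}→2  {4,6,7,8,9}→6  {5,6,7,8,9}→6
  6 left: {2,3,5,6,8,9}→2  {3,5,6,7,8,9}→8  {4,5,6,7,8,9}→12
  7 left: {2,3,5,6,7,8,9}→10  {3,4,5,6,7,8,9}→20
  8 left: {2,3,4,5,6,7,8,9}→30
  placing 0:m first → 30 extensions
  placing 1:h first → 30 extensions
total linear extensions = 60

60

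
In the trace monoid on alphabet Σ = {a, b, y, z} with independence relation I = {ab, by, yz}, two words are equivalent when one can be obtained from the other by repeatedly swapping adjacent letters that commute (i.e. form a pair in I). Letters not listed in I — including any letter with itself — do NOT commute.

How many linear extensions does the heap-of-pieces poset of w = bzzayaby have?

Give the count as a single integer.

drop 0:b onto floor
drop 1:z onto {0:b}
drop 2:z onto {1:z}
drop 3:a onto {2:z}
drop 4:y onto {3:a}
drop 5:a onto {4:y}
drop 6:b onto {2:z}
drop 7:y onto {5:a}
ground layer = {0:b}
drop-orders for the pieces not yet dropped (sum over which currently-grounded one goes next):
  1 to go: {6} 1  {7} 1
  2 to go: {5,7} 1  {6,7} 2
  3 to go: {4,5,7} 1  {5,6,7} 3
  4 to go: {3,4,5,7} 1  {4,5,6,7} 4
  5 to go: {3,4,5,6,7} 5
  6 to go: {2,3,4,5,6,7} 5
  if 0:b drops first: 5 orders

5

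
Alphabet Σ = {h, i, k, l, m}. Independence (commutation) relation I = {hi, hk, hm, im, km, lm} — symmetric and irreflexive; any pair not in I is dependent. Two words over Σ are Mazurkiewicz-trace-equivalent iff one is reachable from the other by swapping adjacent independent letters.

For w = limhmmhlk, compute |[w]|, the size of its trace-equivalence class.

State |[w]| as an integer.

252

drop 0:l onto floor
drop 1:i onto {0:l}
drop 2:m onto floor
drop 3:h onto {0:l}
drop 4:m onto {2:m}
drop 5:m onto {4:m}
drop 6:h onto {3:h}
drop 7:l onto {1:i, 6:h}
drop 8:k onto {7:l}
ground layer = {0:l, 2:m}
drop-orders for the pieces not yet dropped (sum over which currently-grounded one goes next):
  1 to go: {5} 1  {8} 1
  2 to go: {4,5} 1  {5,8} 2  {7,8} 1
  3 to go: {1,7,8} 1  {2,4,5} 1  {4,5,8} 3  {5,7,8} 3  {6,7,8} 1
  4 to go: {1,5,7,8} 4  {1,6,7,8} 2  {2,4,5,8} 4  {3,6,7,8} 1  {4,5,7,8} 6  {5,6,7,8} 4
  5 to go: {1,3,6,7,8} 3  {1,4,5,7,8} 10  {1,5,6,7,8} 10  {2,4,5,7,8} 10  {3,5,6,7,8} 5  {4,5,6,7,8} 10
  6 to go: {0,1,3,6,7,8} 3  {1,2,4,5,7,8} 20  {1,3,5,6,7,8} 18  {1,4,5,6,7,8} 30  {2,4,5,6,7,8} 20  {3,4,5,6,7,8} 15
  7 to go: {0,1,3,5,6,7,8} 21  {1,2,4,5,6,7,8} 70  {1,3,4,5,6,7,8} 63  {2,3,4,5,6,7,8} 35
  if 0:l drops first: 168 orders
  if 2:m drops first: 84 orders
heap linearizations: 252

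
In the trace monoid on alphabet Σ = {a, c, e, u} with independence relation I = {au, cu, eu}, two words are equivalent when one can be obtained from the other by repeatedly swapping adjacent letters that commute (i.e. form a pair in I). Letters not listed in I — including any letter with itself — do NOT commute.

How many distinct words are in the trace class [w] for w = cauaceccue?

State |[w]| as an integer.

0(c) covers ∅
1(a) covers 0:c
2(u) covers ∅
3(a) covers 1:a
4(c) covers 3:a
5(e) covers 4:c
6(c) covers 5:e
7(c) covers 6:c
8(u) covers 2:u
9(e) covers 7:c
floor of heap: 0:c, 2:u
completions by unplaced set U, small U first (add the entries for U minus each lowest piece of U):
  |U|=1: {8}:1  {9}:1
  |U|=2: {2,8}:1  {7,9}:1  {8,9}:2
  |U|=3: {2,8,9}:3  {6,7,9}:1  {7,8,9}:3
  |U|=4: {2,7,8,9}:6  {5,6,7,9}:1  {6,7,8,9}:4
  |U|=5: {2,6,7,8,9}:10  {4,5,6,7,9}:1  {5,6,7,8,9}:5
  |U|=6: {2,5,6,7,8,9}:15  {3,4,5,6,7,9}:1  {4,5,6,7,8,9}:6
  |U|=7: {1,3,4,5,6,7,9}:1  {2,4,5,6,7,8,9}:21  {3,4,5,6,7,8,9}:7
  |U|=8: {0,1,3,4,5,6,7,9}:1  {1,3,4,5,6,7,8,9}:8  {2,3,4,5,6,7,8,9}:28
  start at 0(c): 36
  start at 2(u): 9
sum over floor = 45

45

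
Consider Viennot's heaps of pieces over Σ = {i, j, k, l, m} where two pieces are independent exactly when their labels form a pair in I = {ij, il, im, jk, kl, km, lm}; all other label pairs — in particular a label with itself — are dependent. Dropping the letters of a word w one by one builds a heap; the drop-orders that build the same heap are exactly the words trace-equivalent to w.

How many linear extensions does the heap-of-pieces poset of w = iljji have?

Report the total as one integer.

piece 0:i — minimal
piece 1:l — minimal
piece 2:j rests on {1:l}
piece 3:j rests on {2:j}
piece 4:i rests on {0:i}
minimal pieces: {0:i, 1:l}
ways to finish when only these pieces remain (= sum over removing one remaining piece with nothing left below it):
  1 left: {3}→1  {4}→1
  2 left: {0,4}→1  {2,3}→1  {3,4}→2
  3 left: {0,3,4}→3  {1,2,3}→1  {2,3,4}→3
  placing 0:i first → 4 extensions
  placing 1:l first → 6 extensions
total linear extensions = 10

10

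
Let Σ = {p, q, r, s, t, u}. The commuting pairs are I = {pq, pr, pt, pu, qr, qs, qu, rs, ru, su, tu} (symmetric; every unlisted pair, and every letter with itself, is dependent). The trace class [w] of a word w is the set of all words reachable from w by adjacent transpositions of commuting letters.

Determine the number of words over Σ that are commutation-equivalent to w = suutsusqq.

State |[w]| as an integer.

piece 0:s — minimal
piece 1:u — minimal
piece 2:u rests on {1:u}
piece 3:t rests on {0:s}
piece 4:s rests on {3:t}
piece 5:u rests on {2:u}
piece 6:s rests on {4:s}
piece 7:q rests on {3:t}
piece 8:q rests on {7:q}
minimal pieces: {0:s, 1:u}
ways to finish when only these pieces remain (= sum over removing one remaining piece with nothing left below it):
  1 left: {5}→1  {6}→1  {8}→1
  2 left: {2,5}→1  {4,6}→1  {5,6}→2  {5,8}→2  {6,8}→2  {7,8}→1
  3 left: {1,2,5}→1  {2,5,6}→3  {2,5,8}→3  {4,5,6}→3  {4,6,8}→3  {5,6,8}→6  {5,7,8}→3  {6,7,8}→3
  4 left: {1,2,5,6}→4  {1,2,5,8}→4  {2,4,5,6}→6  {2,5,6,8}→12  {2,5,7,8}→6  {4,5,6,8}→12  {4,6,7,8}→6  {5,6,7,8}→12
  5 left: {1,2,4,5,6}→10  {1,2,5,6,8}→20  {1,2,5,7,8}→10  {2,4,5,6,8}→30  {2,5,6,7,8}→30  {3,4,6,7,8}→6  {4,5,6,7,8}→30
  6 left: {0,3,4,6,7,8}→6  {1,2,4,5,6,8}→60  {1,2,5,6,7,8}→60  {2,4,5,6,7,8}→90  {3,4,5,6,7,8}→36
  7 left: {0,3,4,5,6,7,8}→42  {1,2,4,5,6,7,8}→210  {2,3,4,5,6,7,8}→126
  placing 0:s first → 336 extensions
  placing 1:u first → 168 extensions
total linear extensions = 504

504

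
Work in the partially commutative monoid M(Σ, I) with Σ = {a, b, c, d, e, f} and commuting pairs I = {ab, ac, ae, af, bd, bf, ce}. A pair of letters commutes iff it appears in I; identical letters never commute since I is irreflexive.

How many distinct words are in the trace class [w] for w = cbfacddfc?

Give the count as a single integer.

drop 0:c onto floor
drop 1:b onto {0:c}
drop 2:f onto {0:c}
drop 3:a onto floor
drop 4:c onto {1:b, 2:f}
drop 5:d onto {3:a, 4:c}
drop 6:d onto {5:d}
drop 7:f onto {6:d}
drop 8:c onto {7:f}
ground layer = {0:c, 3:a}
drop-orders for the pieces not yet dropped (sum over which currently-grounded one goes next):
  1 to go: {8} 1
  2 to go: {7,8} 1
  3 to go: {6,7,8} 1
  4 to go: {5,6,7,8} 1
  5 to go: {3,5,6,7,8} 1  {4,5,6,7,8} 1
  6 to go: {1,4,5,6,7,8} 1  {2,4,5,6,7,8} 1  {3,4,5,6,7,8} 2
  7 to go: {1,2,4,5,6,7,8} 2  {1,3,4,5,6,7,8} 3  {2,3,4,5,6,7,8} 3
  if 0:c drops first: 8 orders
  if 3:a drops first: 2 orders
heap linearizations: 10

10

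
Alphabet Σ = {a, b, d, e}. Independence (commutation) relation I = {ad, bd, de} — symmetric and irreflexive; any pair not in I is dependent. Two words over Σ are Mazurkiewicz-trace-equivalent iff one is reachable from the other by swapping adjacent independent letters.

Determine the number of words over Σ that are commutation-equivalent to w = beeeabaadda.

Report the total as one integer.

55

drop 0:b onto floor
drop 1:e onto {0:b}
drop 2:e onto {1:e}
drop 3:e onto {2:e}
drop 4:a onto {3:e}
drop 5:b onto {4:a}
drop 6:a onto {5:b}
drop 7:a onto {6:a}
drop 8:d onto floor
drop 9:d onto {8:d}
drop 10:a onto {7:a}
ground layer = {0:b, 8:d}
drop-orders for the pieces not yet dropped (sum over which currently-grounded one goes next):
  1 to go: {9} 1  {10} 1
  2 to go: {7,10} 1  {8,9} 1  {9,10} 2
  3 to go: {6,7,10} 1  {7,9,10} 3  {8,9,10} 3
  4 to go: {5,6,7,10} 1  {6,7,9,10} 4  {7,8,9,10} 6
  5 to go: {4,5,6,7,10} 1  {5,6,7,9,10} 5  {6,7,8,9,10} 10
  6 to go: {3,4,5,6,7,10} 1  {4,5,6,7,9,10} 6  {5,6,7,8,9,10} 15
  7 to go: {2,3,4,5,6,7,10} 1  {3,4,5,6,7,9,10} 7  {4,5,6,7,8,9,10} 21
  8 to go: {1,2,3,4,5,6,7,10} 1  {2,3,4,5,6,7,9,10} 8  {3,4,5,6,7,8,9,10} 28
  9 to go: {0,1,2,3,4,5,6,7,10} 1  {1,2,3,4,5,6,7,9,10} 9  {2,3,4,5,6,7,8,9,10} 36
  if 0:b drops first: 45 orders
  if 8:d drops first: 10 orders
heap linearizations: 55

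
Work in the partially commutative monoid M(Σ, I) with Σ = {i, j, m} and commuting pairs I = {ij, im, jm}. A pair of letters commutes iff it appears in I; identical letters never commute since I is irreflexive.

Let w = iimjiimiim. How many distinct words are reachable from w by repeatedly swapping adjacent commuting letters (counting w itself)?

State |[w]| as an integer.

drop 0:i onto floor
drop 1:i onto {0:i}
drop 2:m onto floor
drop 3:j onto floor
drop 4:i onto {1:i}
drop 5:i onto {4:i}
drop 6:m onto {2:m}
drop 7:i onto {5:i}
drop 8:i onto {7:i}
drop 9:m onto {6:m}
ground layer = {0:i, 2:m, 3:j}
drop-orders for the pieces not yet dropped (sum over which currently-grounded one goes next):
  1 to go: {3} 1  {8} 1  {9} 1
  2 to go: {3,8} 2  {3,9} 2  {6,9} 1  {7,8} 1  {8,9} 2
  3 to go: {2,6,9} 1  {3,6,9} 3  {3,7,8} 3  {3,8,9} 6  {5,7,8} 1  {6,8,9} 3  {7,8,9} 3
  4 to go: {2,3,6,9} 4  {2,6,8,9} 4  {3,5,7,8} 4  {3,6,8,9} 12  {3,7,8,9} 12  {4,5,7,8} 1  {5,7,8,9} 4  {6,7,8,9} 6
  5 to go: {1,4,5,7,8} 1  {2,3,6,8,9} 20  {2,6,7,8,9} 10  {3,4,5,7,8} 5  {3,5,7,8,9} 20  {3,6,7,8,9} 30  {4,5,7,8,9} 5  {5,6,7,8,9} 10
  6 to go: {0,1,4,5,7,8} 1  {1,3,4,5,7,8} 6  {1,4,5,7,8,9} 6  {2,3,6,7,8,9} 60  {2,5,6,7,8,9} 20  {3,4,5,7,8,9} 30  {3,5,6,7,8,9} 60  {4,5,6,7,8,9} 15
  7 to go: {0,1,3,4,5,7,8} 7  {0,1,4,5,7,8,9} 7  {1,3,4,5,7,8,9} 42  {1,4,5,6,7,8,9} 21  {2,3,5,6,7,8,9} 140  {2,4,5,6,7,8,9} 35  {3,4,5,6,7,8,9} 105
  8 to go: {0,1,3,4,5,7,8,9} 56  {0,1,4,5,6,7,8,9} 28  {1,2,4,5,6,7,8,9} 56  {1,3,4,5,6,7,8,9} 168  {2,3,4,5,6,7,8,9} 280
  if 0:i drops first: 504 orders
  if 2:m drops first: 252 orders
  if 3:j drops first: 84 orders
heap linearizations: 840

840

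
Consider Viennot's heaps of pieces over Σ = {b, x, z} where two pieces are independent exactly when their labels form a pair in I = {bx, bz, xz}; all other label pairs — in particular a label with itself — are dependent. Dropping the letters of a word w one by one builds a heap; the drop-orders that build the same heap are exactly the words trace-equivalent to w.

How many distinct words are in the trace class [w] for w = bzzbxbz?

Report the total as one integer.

piece 0:b — minimal
piece 1:z — minimal
piece 2:z rests on {1:z}
piece 3:b rests on {0:b}
piece 4:x — minimal
piece 5:b rests on {3:b}
piece 6:z rests on {2:z}
minimal pieces: {0:b, 1:z, 4:x}
ways to finish when only these pieces remain (= sum over removing one remaining piece with nothing left below it):
  1 left: {4}→1  {5}→1  {6}→1
  2 left: {2,6}→1  {3,5}→1  {4,5}→2  {4,6}→2  {5,6}→2
  3 left: {0,3,5}→1  {1,2,6}→1  {2,4,6}→3  {2,5,6}→3  {3,4,5}→3  {3,5,6}→3  {4,5,6}→6
  4 left: {0,3,4,5}→4  {0,3,5,6}→4  {1,2,4,6}→4  {1,2,5,6}→4  {2,3,5,6}→6  {2,4,5,6}→12  {3,4,5,6}→12
  5 left: {0,2,3,5,6}→10  {0,3,4,5,6}→20  {1,2,3,5,6}→10  {1,2,4,5,6}→20  {2,3,4,5,6}→30
  placing 0:b first → 60 extensions
  placing 1:z first → 60 extensions
  placing 4:x first → 20 extensions
total linear extensions = 140

140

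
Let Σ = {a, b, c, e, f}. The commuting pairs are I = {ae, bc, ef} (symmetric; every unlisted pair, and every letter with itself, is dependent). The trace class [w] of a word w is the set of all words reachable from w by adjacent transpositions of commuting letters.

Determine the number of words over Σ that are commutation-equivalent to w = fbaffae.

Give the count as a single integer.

piece 0:f — minimal
piece 1:b rests on {0:f}
piece 2:a rests on {1:b}
piece 3:f rests on {2:a}
piece 4:f rests on {3:f}
piece 5:a rests on {4:f}
piece 6:e rests on {1:b}
minimal pieces: {0:f}
ways to finish when only these pieces remain (= sum over removing one remaining piece with nothing left below it):
  1 left: {5}→1  {6}→1
  2 left: {4,5}→1  {5,6}→2
  3 left: {3,4,5}→1  {4,5,6}→3
  4 left: {2,3,4,5}→1  {3,4,5,6}→4
  5 left: {2,3,4,5,6}→5
  placing 0:f first → 5 extensions

5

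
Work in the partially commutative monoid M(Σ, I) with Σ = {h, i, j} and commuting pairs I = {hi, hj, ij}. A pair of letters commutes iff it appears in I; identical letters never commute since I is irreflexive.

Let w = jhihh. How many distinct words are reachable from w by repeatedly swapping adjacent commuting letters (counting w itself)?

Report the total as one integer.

0(j) covers ∅
1(h) covers ∅
2(i) covers ∅
3(h) covers 1:h
4(h) covers 3:h
floor of heap: 0:j, 1:h, 2:i
completions by unplaced set U, small U first (add the entries for U minus each lowest piece of U):
  |U|=1: {0}:1  {2}:1  {4}:1
  |U|=2: {0,2}:2  {0,4}:2  {2,4}:2  {3,4}:1
  |U|=3: {0,2,4}:6  {0,3,4}:3  {1,3,4}:1  {2,3,4}:3
  start at 0(j): 4
  start at 1(h): 12
  start at 2(i): 4
sum over floor = 20

20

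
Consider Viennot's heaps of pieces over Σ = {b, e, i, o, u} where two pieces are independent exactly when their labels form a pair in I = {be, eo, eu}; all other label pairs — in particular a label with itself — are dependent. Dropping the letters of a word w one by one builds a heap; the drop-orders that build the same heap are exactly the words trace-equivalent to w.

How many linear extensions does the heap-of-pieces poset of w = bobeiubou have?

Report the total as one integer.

drop 0:b onto floor
drop 1:o onto {0:b}
drop 2:b onto {1:o}
drop 3:e onto floor
drop 4:i onto {2:b, 3:e}
drop 5:u onto {4:i}
drop 6:b onto {5:u}
drop 7:o onto {6:b}
drop 8:u onto {7:o}
ground layer = {0:b, 3:e}
drop-orders for the pieces not yet dropped (sum over which currently-grounded one goes next):
  1 to go: {8} 1
  2 to go: {7,8} 1
  3 to go: {6,7,8} 1
  4 to go: {5,6,7,8} 1
  5 to go: {4,5,6,7,8} 1
  6 to go: {2,4,5,6,7,8} 1  {3,4,5,6,7,8} 1
  7 to go: {1,2,4,5,6,7,8} 1  {2,3,4,5,6,7,8} 2
  if 0:b drops first: 3 orders
  if 3:e drops first: 1 orders
heap linearizations: 4

4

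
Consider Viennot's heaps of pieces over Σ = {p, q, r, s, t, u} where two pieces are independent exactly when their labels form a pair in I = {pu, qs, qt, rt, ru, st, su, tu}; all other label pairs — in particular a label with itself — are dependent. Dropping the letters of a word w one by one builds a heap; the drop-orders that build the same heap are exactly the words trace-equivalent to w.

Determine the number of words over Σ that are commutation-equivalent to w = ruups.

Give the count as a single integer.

drop 0:r onto floor
drop 1:u onto floor
drop 2:u onto {1:u}
drop 3:p onto {0:r}
drop 4:s onto {3:p}
ground layer = {0:r, 1:u}
drop-orders for the pieces not yet dropped (sum over which currently-grounded one goes next):
  1 to go: {2} 1  {4} 1
  2 to go: {1,2} 1  {2,4} 2  {3,4} 1
  3 to go: {0,3,4} 1  {1,2,4} 3  {2,3,4} 3
  if 0:r drops first: 6 orders
  if 1:u drops first: 4 orders
heap linearizations: 10

10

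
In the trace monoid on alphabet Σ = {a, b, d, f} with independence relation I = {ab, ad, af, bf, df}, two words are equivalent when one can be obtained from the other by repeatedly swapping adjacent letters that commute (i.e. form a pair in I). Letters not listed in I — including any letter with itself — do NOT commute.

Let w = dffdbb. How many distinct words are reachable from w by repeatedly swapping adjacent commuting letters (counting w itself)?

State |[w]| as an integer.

15

drop 0:d onto floor
drop 1:f onto floor
drop 2:f onto {1:f}
drop 3:d onto {0:d}
drop 4:b onto {3:d}
drop 5:b onto {4:b}
ground layer = {0:d, 1:f}
drop-orders for the pieces not yet dropped (sum over which currently-grounded one goes next):
  1 to go: {2} 1  {5} 1
  2 to go: {1,2} 1  {2,5} 2  {4,5} 1
  3 to go: {1,2,5} 3  {2,4,5} 3  {3,4,5} 1
  4 to go: {0,3,4,5} 1  {1,2,4,5} 6  {2,3,4,5} 4
  if 0:d drops first: 10 orders
  if 1:f drops first: 5 orders
heap linearizations: 15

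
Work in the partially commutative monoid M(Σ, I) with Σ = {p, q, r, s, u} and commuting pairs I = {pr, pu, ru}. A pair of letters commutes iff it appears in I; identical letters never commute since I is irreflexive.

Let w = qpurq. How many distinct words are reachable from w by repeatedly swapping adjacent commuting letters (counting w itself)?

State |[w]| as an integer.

piece 0:q — minimal
piece 1:p rests on {0:q}
piece 2:u rests on {0:q}
piece 3:r rests on {0:q}
piece 4:q rests on {1:p, 2:u, 3:r}
minimal pieces: {0:q}
ways to finish when only these pieces remain (= sum over removing one remaining piece with nothing left below it):
  1 left: {4}→1
  2 left: {1,4}→1  {2,4}→1  {3,4}→1
  3 left: {1,2,4}→2  {1,3,4}→2  {2,3,4}→2
  placing 0:q first → 6 extensions

6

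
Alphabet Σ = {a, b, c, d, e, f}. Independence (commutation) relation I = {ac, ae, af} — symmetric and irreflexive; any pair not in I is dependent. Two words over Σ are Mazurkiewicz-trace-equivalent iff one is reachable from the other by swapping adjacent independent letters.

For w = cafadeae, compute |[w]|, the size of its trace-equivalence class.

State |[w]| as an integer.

0(c) covers ∅
1(a) covers ∅
2(f) covers 0:c
3(a) covers 1:a
4(d) covers 2:f, 3:a
5(e) covers 4:d
6(a) covers 4:d
7(e) covers 5:e
floor of heap: 0:c, 1:a
completions by unplaced set U, small U first (add the entries for U minus each lowest piece of U):
  |U|=1: {6}:1  {7}:1
  |U|=2: {5,7}:1  {6,7}:2
  |U|=3: {5,6,7}:3
  |U|=4: {4,5,6,7}:3
  |U|=5: {2,4,5,6,7}:3  {3,4,5,6,7}:3
  |U|=6: {0,2,4,5,6,7}:3  {1,3,4,5,6,7}:3  {2,3,4,5,6,7}:6
  start at 0(c): 9
  start at 1(a): 9
sum over floor = 18

18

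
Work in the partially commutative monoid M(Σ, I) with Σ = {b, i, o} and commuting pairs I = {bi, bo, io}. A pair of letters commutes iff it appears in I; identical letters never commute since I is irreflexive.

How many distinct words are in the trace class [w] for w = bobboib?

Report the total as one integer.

105

0(b) covers ∅
1(o) covers ∅
2(b) covers 0:b
3(b) covers 2:b
4(o) covers 1:o
5(i) covers ∅
6(b) covers 3:b
floor of heap: 0:b, 1:o, 5:i
completions by unplaced set U, small U first (add the entries for U minus each lowest piece of U):
  |U|=1: {4}:1  {5}:1  {6}:1
  |U|=2: {1,4}:1  {3,6}:1  {4,5}:2  {4,6}:2  {5,6}:2
  |U|=3: {1,4,5}:3  {1,4,6}:3  {2,3,6}:1  {3,4,6}:3  {3,5,6}:3  {4,5,6}:6
  |U|=4: {0,2,3,6}:1  {1,3,4,6}:6  {1,4,5,6}:12  {2,3,4,6}:4  {2,3,5,6}:4  {3,4,5,6}:12
  |U|=5: {0,2,3,4,6}:5  {0,2,3,5,6}:5  {1,2,3,4,6}:10  {1,3,4,5,6}:30  {2,3,4,5,6}:20
  start at 0(b): 60
  start at 1(o): 30
  start at 5(i): 15
sum over floor = 105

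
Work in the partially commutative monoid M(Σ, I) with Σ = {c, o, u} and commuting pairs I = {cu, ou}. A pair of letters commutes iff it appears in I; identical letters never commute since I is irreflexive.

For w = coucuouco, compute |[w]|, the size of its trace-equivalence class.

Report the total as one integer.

#0=c has no predecessor
#1=o depends on [0:c]
#2=u has no predecessor
#3=c depends on [1:o]
#4=u depends on [2:u]
#5=o depends on [3:c]
#6=u depends on [4:u]
#7=c depends on [5:o]
#8=o depends on [7:c]
sources: [0:c, 2:u]
N(rest) = Σ N(rest − s) over sources s of rest; N(one piece) = 1:
  size 1 → [6]=1  [8]=1
  size 2 → [4,6]=1  [6,8]=2  [7,8]=1
  size 3 → [2,4,6]=1  [4,6,8]=3  [5,7,8]=1  [6,7,8]=3
  size 4 → [2,4,6,8]=4  [3,5,7,8]=1  [4,6,7,8]=6  [5,6,7,8]=4
  size 5 → [1,3,5,7,8]=1  [2,4,6,7,8]=10  [3,5,6,7,8]=5  [4,5,6,7,8]=10
  size 6 → [0,1,3,5,7,8]=1  [1,3,5,6,7,8]=6  [2,4,5,6,7,8]=20  [3,4,5,6,7,8]=15
  size 7 → [0,1,3,5,6,7,8]=7  [1,3,4,5,6,7,8]=21  [2,3,4,5,6,7,8]=35
  first=0(c) contributes 56
  first=2(u) contributes 28
|[w]| = 84

84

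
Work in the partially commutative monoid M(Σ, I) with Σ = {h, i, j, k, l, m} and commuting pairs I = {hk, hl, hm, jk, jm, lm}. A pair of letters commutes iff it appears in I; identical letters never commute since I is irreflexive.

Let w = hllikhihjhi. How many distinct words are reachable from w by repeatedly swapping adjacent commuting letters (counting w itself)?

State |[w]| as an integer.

piece 0:h — minimal
piece 1:l — minimal
piece 2:l rests on {1:l}
piece 3:i rests on {0:h, 2:l}
piece 4:k rests on {3:i}
piece 5:h rests on {3:i}
piece 6:i rests on {4:k, 5:h}
piece 7:h rests on {6:i}
piece 8:j rests on {7:h}
piece 9:h rests on {8:j}
piece 10:i rests on {9:h}
minimal pieces: {0:h, 1:l}
ways to finish when only these pieces remain (= sum over removing one remaining piece with nothing left below it):
  1 left: {10}→1
  2 left: {9,10}→1
  3 left: {8,9,10}→1
  4 left: {7,8,9,10}→1
  5 left: {6,7,8,9,10}→1
  6 left: {4,6,7,8,9,10}→1  {5,6,7,8,9,10}→1
  7 left: {4,5,6,7,8,9,10}→2
  8 left: {3,4,5,6,7,8,9,10}→2
  9 left: {0,3,4,5,6,7,8,9,10}→2  {2,3,4,5,6,7,8,9,10}→2
  placing 0:h first → 2 extensions
  placing 1:l first → 4 extensions
total linear extensions = 6

6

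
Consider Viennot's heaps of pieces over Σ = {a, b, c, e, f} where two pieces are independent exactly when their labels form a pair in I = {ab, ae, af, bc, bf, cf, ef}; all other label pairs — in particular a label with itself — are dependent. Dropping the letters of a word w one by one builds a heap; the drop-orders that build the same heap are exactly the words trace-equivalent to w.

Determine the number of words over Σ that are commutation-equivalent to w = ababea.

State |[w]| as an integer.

20

piece 0:a — minimal
piece 1:b — minimal
piece 2:a rests on {0:a}
piece 3:b rests on {1:b}
piece 4:e rests on {3:b}
piece 5:a rests on {2:a}
minimal pieces: {0:a, 1:b}
ways to finish when only these pieces remain (= sum over removing one remaining piece with nothing left below it):
  1 left: {4}→1  {5}→1
  2 left: {2,5}→1  {3,4}→1  {4,5}→2
  3 left: {0,2,5}→1  {1,3,4}→1  {2,4,5}→3  {3,4,5}→3
  4 left: {0,2,4,5}→4  {1,3,4,5}→4  {2,3,4,5}→6
  placing 0:a first → 10 extensions
  placing 1:b first → 10 extensions
total linear extensions = 20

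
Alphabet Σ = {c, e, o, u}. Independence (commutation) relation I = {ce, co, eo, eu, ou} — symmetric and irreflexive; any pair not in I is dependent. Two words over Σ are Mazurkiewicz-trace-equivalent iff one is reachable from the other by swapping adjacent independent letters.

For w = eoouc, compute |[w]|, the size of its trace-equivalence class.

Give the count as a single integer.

piece 0:e — minimal
piece 1:o — minimal
piece 2:o rests on {1:o}
piece 3:u — minimal
piece 4:c rests on {3:u}
minimal pieces: {0:e, 1:o, 3:u}
ways to finish when only these pieces remain (= sum over removing one remaining piece with nothing left below it):
  1 left: {0}→1  {2}→1  {4}→1
  2 left: {0,2}→2  {0,4}→2  {1,2}→1  {2,4}→2  {3,4}→1
  3 left: {0,1,2}→3  {0,2,4}→6  {0,3,4}→3  {1,2,4}→3  {2,3,4}→3
  placing 0:e first → 6 extensions
  placing 1:o first → 12 extensions
  placing 3:u first → 12 extensions
total linear extensions = 30

30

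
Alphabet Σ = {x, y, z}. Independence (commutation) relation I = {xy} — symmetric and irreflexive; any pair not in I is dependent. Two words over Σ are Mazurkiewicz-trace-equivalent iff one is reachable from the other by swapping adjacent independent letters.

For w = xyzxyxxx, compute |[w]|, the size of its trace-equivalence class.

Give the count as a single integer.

10

drop 0:x onto floor
drop 1:y onto floor
drop 2:z onto {0:x, 1:y}
drop 3:x onto {2:z}
drop 4:y onto {2:z}
drop 5:x onto {3:x}
drop 6:x onto {5:x}
drop 7:x onto {6:x}
ground layer = {0:x, 1:y}
drop-orders for the pieces not yet dropped (sum over which currently-grounded one goes next):
  1 to go: {4} 1  {7} 1
  2 to go: {4,7} 2  {6,7} 1
  3 to go: {4,6,7} 3  {5,6,7} 1
  4 to go: {3,5,6,7} 1  {4,5,6,7} 4
  5 to go: {3,4,5,6,7} 5
  6 to go: {2,3,4,5,6,7} 5
  if 0:x drops first: 5 orders
  if 1:y drops first: 5 orders
heap linearizations: 10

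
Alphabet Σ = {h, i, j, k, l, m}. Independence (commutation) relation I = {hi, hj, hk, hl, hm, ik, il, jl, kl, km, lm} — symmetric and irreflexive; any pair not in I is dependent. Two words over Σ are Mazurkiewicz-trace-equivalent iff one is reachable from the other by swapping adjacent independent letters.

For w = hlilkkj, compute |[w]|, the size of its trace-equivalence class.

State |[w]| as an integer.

0(h) covers ∅
1(l) covers ∅
2(i) covers ∅
3(l) covers 1:l
4(k) covers ∅
5(k) covers 4:k
6(j) covers 2:i, 5:k
floor of heap: 0:h, 1:l, 2:i, 4:k
completions by unplaced set U, small U first (add the entries for U minus each lowest piece of U):
  |U|=1: {0}:1  {3}:1  {6}:1
  |U|=2: {0,3}:2  {0,6}:2  {1,3}:1  {2,6}:1  {3,6}:2  {5,6}:1
  |U|=3: {0,1,3}:3  {0,2,6}:3  {0,3,6}:6  {0,5,6}:3  {1,3,6}:3  {2,3,6}:3  {2,5,6}:2  {3,5,6}:3  {4,5,6}:1
  |U|=4: {0,1,3,6}:12  {0,2,3,6}:12  {0,2,5,6}:8  {0,3,5,6}:12  {0,4,5,6}:4  {1,2,3,6}:6  {1,3,5,6}:6  {2,3,5,6}:8  {2,4,5,6}:3  {3,4,5,6}:4
  |U|=5: {0,1,2,3,6}:30  {0,1,3,5,6}:30  {0,2,3,5,6}:40  {0,2,4,5,6}:15  {0,3,4,5,6}:20  {1,2,3,5,6}:20  {1,3,4,5,6}:10  {2,3,4,5,6}:15
  start at 0(h): 45
  start at 1(l): 90
  start at 2(i): 60
  start at 4(k): 120
sum over floor = 315

315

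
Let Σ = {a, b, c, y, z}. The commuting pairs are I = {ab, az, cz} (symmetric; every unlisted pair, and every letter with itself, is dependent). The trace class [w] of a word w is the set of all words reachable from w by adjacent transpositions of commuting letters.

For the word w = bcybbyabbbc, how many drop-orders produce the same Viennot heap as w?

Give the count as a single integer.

0(b) covers ∅
1(c) covers 0:b
2(y) covers 1:c
3(b) covers 2:y
4(b) covers 3:b
5(y) covers 4:b
6(a) covers 5:y
7(b) covers 5:y
8(b) covers 7:b
9(b) covers 8:b
10(c) covers 6:a, 9:b
floor of heap: 0:b
completions by unplaced set U, small U first (add the entries for U minus each lowest piece of U):
  |U|=1: {10}:1
  |U|=2: {6,10}:1  {9,10}:1
  |U|=3: {6,9,10}:2  {8,9,10}:1
  |U|=4: {6,8,9,10}:3  {7,8,9,10}:1
  |U|=5: {6,7,8,9,10}:4
  |U|=6: {5,6,7,8,9,10}:4
  |U|=7: {4,5,6,7,8,9,10}:4
  |U|=8: {3,4,5,6,7,8,9,10}:4
  |U|=9: {2,3,4,5,6,7,8,9,10}:4
  start at 0(b): 4

4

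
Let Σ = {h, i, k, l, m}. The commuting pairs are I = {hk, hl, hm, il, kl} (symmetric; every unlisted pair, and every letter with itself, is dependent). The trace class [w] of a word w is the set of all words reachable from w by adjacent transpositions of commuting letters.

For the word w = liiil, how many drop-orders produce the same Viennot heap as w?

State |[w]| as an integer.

10

#0=l has no predecessor
#1=i has no predecessor
#2=i depends on [1:i]
#3=i depends on [2:i]
#4=l depends on [0:l]
sources: [0:l, 1:i]
N(rest) = Σ N(rest − s) over sources s of rest; N(one piece) = 1:
  size 1 → [3]=1  [4]=1
  size 2 → [0,4]=1  [2,3]=1  [3,4]=2
  size 3 → [0,3,4]=3  [1,2,3]=1  [2,3,4]=3
  first=0(l) contributes 4
  first=1(i) contributes 6
|[w]| = 10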